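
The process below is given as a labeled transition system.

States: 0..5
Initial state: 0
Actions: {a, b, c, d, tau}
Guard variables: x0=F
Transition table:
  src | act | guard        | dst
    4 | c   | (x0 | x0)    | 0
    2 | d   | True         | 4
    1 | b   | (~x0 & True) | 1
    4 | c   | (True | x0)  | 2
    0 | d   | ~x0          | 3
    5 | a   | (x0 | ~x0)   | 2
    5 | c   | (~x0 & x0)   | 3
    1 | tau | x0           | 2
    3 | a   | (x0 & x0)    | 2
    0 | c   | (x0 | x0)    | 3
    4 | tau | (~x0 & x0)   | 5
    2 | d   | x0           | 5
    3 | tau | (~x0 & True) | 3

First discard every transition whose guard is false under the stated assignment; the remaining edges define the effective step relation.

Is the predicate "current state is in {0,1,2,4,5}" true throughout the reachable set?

Allowed set {0,1,2,4,5}
Reachable = {0,3}
  0: safe
  3: VIOLATES
counterexample path to 3: d

Answer: INVARIANT VIOLATED at state 3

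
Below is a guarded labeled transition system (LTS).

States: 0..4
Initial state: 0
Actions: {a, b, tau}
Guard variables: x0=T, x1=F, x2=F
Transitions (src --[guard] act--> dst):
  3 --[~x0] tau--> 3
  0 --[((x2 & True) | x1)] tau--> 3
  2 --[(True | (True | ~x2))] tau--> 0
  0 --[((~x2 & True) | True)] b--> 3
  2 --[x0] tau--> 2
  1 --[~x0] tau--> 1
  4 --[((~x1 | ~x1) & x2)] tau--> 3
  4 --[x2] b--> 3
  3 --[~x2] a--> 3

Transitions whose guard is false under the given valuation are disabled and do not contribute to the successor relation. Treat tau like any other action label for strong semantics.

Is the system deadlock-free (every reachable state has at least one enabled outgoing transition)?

Answer: DEADLOCK-FREE

Working:
R = {0,3}
  0: b→3  [deg 1]
  3: a→3  [deg 1]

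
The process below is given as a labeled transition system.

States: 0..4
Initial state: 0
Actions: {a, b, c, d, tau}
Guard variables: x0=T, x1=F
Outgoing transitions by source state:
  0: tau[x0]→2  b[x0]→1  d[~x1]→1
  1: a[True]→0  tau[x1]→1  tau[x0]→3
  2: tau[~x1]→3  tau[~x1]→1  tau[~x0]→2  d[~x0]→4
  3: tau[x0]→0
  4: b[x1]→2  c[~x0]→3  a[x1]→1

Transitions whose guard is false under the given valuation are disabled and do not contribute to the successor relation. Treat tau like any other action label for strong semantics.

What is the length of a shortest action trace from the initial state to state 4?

Layered search for 4:
  L0 = {0}
  L1 = {1,2}
  L2 = {3}
4 never appears.

Answer: UNREACHABLE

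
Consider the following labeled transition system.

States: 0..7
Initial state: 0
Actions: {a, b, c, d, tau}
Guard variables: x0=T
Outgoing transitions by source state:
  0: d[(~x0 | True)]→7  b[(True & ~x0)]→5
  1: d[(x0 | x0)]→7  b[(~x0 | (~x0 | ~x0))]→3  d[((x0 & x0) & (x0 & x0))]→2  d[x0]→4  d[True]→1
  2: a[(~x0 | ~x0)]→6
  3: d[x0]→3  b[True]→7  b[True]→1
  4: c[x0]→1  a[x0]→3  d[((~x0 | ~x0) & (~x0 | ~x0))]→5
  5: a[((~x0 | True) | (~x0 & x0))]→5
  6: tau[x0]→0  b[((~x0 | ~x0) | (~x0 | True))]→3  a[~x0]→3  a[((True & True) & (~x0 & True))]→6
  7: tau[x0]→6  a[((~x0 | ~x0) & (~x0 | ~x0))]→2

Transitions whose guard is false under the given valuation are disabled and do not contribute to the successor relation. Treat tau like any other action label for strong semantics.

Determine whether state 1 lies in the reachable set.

Guard filter leaves 14 enabled edge(s).
Layer 0: {0}
Layer 1: {7}  total {0,7}
Layer 2: {6}  total {0,6,7}
Layer 3: {3}  total {0,3,6,7}
Layer 4: {1}  total {0,1,3,6,7}
Layer 5: {2,4}  total {0,1,2,3,4,6,7}
R = {0,1,2,3,4,6,7}
Path to 1: d·tau·b·b

Answer: REACHABLE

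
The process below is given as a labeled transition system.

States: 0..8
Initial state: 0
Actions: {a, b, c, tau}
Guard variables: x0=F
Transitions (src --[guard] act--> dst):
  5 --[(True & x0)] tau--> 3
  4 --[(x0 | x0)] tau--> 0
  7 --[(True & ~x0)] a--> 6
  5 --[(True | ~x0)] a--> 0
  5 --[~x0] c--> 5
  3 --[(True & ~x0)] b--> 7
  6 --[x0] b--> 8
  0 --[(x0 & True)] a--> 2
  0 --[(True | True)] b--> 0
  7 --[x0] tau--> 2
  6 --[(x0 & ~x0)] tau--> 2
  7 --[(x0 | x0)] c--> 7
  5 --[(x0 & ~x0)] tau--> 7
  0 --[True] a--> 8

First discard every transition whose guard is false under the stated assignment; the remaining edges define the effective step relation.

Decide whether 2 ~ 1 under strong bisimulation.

Compute ~ classes (split until stable):
  π0 = {{0,1,2,3,4,5,6,7,8}}
  π1 = {{0},{1,2,4,6,8},{3},{5},{7}}
5 equivalence class(es) (converged in 2)
class of 2: {1,2,4,6,8}; class of 1: {1,2,4,6,8}

Answer: BISIMILAR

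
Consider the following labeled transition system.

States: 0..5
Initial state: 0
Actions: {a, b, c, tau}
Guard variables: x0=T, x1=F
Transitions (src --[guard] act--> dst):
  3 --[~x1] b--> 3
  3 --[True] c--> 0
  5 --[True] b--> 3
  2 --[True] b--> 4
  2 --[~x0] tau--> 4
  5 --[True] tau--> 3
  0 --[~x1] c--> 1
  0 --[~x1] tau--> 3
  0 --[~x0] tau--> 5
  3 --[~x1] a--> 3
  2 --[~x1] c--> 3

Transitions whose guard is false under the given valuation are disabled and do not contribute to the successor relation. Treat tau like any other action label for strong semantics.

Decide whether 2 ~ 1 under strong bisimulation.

Bisimulation quotient by refinement:
  P[0] = {{0,1,2,3,4,5}}
  P[1] = {{0},{1,4},{2},{3},{5}}
Fixed point at round 2; 5 class(es).
[2]={2}  [1]={1,4}

Answer: NOT BISIMILAR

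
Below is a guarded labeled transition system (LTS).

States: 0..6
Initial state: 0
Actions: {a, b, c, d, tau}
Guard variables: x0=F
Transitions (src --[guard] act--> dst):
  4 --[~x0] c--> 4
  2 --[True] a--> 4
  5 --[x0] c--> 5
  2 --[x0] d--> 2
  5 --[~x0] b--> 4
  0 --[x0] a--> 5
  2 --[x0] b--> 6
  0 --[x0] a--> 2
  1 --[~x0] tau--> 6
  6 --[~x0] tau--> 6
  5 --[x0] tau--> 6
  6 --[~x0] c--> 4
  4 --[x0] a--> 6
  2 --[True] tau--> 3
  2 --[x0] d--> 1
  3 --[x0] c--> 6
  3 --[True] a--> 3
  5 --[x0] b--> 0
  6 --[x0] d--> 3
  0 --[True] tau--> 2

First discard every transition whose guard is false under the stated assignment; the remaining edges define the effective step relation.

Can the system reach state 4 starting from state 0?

Answer: REACHABLE

Analysis:
9 transition(s) survive guard evaluation.
Layer 0: {0}
Layer 1: {2}  now seen {0,2}
Layer 2: {3,4}  now seen {0,2,3,4}
Reachable = {0,2,3,4}
witness 4: tau·a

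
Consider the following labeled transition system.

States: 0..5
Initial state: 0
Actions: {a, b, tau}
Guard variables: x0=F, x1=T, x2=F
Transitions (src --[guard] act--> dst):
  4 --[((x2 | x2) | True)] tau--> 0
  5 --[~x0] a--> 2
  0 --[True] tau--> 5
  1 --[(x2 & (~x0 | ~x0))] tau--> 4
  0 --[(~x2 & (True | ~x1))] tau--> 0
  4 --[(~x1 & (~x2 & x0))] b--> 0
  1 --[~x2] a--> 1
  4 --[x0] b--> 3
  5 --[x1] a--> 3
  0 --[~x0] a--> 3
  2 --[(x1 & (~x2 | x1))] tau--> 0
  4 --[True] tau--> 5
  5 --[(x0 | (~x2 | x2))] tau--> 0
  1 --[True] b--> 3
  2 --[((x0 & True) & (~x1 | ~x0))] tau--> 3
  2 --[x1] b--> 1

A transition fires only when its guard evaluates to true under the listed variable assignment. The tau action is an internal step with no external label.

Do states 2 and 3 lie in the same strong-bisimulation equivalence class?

Answer: NOT BISIMILAR

Analysis:
Bisimulation quotient by refinement:
  P[0] = {{0,1,2,3,4,5}}
  P[1] = {{0,5},{1},{2},{3},{4}}
  P[2] = {{0},{1},{2},{3},{4},{5}}
6 equivalence class(es) (converged in 3)
2∈{2}, 3∈{3}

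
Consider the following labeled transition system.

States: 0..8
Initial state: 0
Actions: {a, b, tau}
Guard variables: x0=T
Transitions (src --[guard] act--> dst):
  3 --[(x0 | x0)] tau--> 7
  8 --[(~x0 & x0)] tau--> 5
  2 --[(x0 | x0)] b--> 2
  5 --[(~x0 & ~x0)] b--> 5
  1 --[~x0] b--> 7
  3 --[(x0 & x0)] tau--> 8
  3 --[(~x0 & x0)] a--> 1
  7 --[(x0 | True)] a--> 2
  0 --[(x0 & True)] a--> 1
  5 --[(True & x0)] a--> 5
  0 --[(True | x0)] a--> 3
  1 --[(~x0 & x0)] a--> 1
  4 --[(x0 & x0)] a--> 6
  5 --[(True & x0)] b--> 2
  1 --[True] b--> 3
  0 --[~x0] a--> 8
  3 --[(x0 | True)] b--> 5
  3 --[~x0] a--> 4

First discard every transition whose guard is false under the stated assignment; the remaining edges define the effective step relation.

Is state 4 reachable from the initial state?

Guard filter leaves 11 enabled edge(s).
L0 = {0}
L1 = {1,3}  cumulative {0,1,3}
L2 = {5,7,8}  cumulative {0,1,3,5,7,8}
L3 = {2}  cumulative {0,1,2,3,5,7,8}
Reachable = {0,1,2,3,5,7,8}

Answer: UNREACHABLE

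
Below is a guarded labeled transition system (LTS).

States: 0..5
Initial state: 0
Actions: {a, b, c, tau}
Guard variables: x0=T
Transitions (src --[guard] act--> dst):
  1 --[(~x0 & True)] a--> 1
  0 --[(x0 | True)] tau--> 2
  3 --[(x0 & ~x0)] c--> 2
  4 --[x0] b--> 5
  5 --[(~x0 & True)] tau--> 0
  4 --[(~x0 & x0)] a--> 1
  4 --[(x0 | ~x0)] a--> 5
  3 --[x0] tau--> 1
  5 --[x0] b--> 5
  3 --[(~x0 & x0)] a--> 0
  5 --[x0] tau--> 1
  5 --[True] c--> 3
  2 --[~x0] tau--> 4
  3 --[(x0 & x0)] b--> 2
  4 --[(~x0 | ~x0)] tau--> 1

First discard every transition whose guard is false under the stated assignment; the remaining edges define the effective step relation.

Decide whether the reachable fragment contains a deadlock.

Reach set: {0,2}
  0: tau→2  [deg 1]
  2: ∅  [no exit]
trace reaching 2: tau

Answer: DEADLOCK at state 2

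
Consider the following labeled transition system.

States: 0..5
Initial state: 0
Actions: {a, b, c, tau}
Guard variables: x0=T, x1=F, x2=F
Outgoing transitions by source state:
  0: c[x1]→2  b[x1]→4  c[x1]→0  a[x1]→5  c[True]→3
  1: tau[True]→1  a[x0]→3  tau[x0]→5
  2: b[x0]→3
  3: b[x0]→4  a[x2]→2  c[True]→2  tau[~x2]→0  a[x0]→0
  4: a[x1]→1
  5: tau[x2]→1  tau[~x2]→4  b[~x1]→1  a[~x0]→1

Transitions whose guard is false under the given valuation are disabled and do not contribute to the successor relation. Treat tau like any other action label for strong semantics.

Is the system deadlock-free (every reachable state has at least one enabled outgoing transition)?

Answer: DEADLOCK at state 4

Trace:
Reach set: {0,2,3,4}
  0: c→3  [deg 1]
  2: b→3  [deg 1]
  3: a→0  b→4  c→2  tau→0  [deg 4]
  4: ∅  [deadlock]
Path to 4: c·b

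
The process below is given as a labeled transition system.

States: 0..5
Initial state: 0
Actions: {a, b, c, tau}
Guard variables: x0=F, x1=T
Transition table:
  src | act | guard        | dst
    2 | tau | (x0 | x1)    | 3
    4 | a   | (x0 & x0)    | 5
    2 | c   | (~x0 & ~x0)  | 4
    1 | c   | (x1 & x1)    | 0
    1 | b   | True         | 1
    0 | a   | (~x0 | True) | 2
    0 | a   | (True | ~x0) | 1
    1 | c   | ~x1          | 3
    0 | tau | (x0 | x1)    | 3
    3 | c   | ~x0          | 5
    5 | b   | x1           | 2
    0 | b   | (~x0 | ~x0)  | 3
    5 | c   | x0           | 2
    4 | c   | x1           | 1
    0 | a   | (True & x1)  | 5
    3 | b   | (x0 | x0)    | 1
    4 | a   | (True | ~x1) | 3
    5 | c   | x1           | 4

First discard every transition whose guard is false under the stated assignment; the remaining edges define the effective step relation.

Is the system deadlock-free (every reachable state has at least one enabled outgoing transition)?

Reachable = {0,1,2,3,4,5}
  0: a→1  a→2  a→5  b→3  tau→3  [5 out]
  1: b→1  c→0  [2 out]
  2: c→4  tau→3  [2 out]
  3: c→5  [1 out]
  4: a→3  c→1  [2 out]
  5: b→2  c→4  [2 out]

Answer: DEADLOCK-FREE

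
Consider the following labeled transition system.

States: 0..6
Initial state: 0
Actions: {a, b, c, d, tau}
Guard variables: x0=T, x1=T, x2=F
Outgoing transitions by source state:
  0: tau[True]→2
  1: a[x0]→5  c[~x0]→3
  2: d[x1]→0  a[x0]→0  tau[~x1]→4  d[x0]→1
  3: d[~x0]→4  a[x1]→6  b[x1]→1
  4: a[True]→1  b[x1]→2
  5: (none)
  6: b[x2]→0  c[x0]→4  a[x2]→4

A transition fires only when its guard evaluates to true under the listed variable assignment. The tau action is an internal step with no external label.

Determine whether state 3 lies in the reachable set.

After dropping false guards: 10 live edges.
depth 0: {0}
depth 1: {2}  cumulative {0,2}
depth 2: {1}  cumulative {0,1,2}
depth 3: {5}  cumulative {0,1,2,5}
Reachable = {0,1,2,5}

Answer: UNREACHABLE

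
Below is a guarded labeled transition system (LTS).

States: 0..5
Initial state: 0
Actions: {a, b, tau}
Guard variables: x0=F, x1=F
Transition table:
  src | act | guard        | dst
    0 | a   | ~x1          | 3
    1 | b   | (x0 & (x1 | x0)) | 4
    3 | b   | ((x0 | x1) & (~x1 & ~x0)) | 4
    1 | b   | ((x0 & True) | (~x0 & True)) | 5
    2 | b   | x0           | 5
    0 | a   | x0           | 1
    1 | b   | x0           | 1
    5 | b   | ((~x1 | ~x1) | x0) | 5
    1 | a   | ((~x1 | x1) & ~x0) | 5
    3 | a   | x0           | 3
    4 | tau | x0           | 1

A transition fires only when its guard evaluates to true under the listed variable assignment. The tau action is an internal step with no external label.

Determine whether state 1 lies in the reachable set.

After dropping false guards: 4 live edges.
depth 0: {0}
depth 1: {3}  cumulative {0,3}
R = {0,3}

Answer: UNREACHABLE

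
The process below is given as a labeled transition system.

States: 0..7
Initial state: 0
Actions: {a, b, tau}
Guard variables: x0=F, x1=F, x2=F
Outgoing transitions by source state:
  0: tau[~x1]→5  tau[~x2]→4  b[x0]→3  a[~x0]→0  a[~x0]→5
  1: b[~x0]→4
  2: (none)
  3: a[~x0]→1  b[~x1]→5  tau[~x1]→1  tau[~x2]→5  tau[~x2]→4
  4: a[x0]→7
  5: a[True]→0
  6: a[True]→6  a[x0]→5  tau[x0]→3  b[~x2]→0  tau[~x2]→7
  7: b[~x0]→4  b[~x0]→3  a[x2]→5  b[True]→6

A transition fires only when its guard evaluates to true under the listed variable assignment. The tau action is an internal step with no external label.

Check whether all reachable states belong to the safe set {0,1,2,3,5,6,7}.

Answer: INVARIANT VIOLATED at state 4

Trace:
Inv-set: {0,1,2,3,5,6,7}
Reachable = {0,4,5}
  0: ok
  4: VIOLATES
  5: ok
witness against invariant: tau → 4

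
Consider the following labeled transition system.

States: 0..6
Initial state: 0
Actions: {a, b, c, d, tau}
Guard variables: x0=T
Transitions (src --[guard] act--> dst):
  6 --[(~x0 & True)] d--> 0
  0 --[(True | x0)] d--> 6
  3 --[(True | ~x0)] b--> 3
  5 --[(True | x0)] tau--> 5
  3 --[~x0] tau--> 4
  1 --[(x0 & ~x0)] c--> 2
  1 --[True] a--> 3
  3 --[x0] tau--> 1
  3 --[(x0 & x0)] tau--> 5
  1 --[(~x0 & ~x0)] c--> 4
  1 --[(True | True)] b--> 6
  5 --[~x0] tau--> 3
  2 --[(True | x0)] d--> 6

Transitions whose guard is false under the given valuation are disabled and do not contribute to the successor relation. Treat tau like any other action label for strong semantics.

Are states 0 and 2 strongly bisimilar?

Answer: BISIMILAR

Trace:
Compute ~ classes (split until stable):
  π0 = {{0,1,2,3,4,5,6}}
  π1 = {{0,2},{1},{3},{4,6},{5}}
Fixed point at round 2; 5 class(es).
0∈{0,2}, 2∈{0,2}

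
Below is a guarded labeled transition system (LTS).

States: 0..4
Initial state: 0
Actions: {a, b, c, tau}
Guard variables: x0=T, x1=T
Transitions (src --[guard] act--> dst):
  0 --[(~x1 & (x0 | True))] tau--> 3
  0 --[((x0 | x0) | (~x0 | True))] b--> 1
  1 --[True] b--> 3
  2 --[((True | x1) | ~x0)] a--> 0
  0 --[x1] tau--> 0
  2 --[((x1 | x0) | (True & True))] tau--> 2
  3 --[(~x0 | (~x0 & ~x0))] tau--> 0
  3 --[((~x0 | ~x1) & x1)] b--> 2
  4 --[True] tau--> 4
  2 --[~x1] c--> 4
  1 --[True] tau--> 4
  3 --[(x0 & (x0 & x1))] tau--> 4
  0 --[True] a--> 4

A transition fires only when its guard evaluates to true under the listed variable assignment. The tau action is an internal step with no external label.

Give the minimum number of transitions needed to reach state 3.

Layered search for 3:
  L0 = {0}
  L1 = {1,4}
  L2 = {3}
first hit 3 at d=2 via b·b

Answer: 2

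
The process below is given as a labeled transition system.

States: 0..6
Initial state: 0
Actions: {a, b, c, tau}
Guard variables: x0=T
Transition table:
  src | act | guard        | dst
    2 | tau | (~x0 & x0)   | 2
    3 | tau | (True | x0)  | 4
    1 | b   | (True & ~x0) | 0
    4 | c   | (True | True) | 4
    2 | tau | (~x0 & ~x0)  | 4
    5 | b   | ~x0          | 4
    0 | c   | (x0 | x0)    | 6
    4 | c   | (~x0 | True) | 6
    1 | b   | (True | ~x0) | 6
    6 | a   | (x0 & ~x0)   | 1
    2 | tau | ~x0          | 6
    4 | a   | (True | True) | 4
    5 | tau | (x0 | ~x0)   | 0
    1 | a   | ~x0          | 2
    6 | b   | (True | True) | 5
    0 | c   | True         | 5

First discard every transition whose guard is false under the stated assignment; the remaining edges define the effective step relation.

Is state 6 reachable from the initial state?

9 transition(s) survive guard evaluation.
depth 0: {0}
depth 1: {5,6}  now seen {0,5,6}
Reachable = {0,5,6}
Path to 6: c

Answer: REACHABLE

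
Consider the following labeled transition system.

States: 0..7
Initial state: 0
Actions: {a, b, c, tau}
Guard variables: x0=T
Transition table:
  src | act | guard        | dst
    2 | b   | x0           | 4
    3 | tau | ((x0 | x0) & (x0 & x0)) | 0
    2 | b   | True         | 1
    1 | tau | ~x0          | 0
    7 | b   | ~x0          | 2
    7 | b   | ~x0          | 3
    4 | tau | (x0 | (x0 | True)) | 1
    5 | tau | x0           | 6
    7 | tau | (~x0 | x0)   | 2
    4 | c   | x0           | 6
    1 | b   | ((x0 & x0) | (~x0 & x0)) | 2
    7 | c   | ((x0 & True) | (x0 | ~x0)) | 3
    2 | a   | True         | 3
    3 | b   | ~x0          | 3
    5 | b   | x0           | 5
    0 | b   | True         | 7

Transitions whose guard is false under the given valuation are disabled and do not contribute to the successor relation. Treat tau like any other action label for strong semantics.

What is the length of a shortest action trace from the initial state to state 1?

Answer: 3

Analysis:
BFS to 1:
  L0 = {0}
  L1 = {7}
  L2 = {2,3}
  L3 = {1,4}
first hit 1 at d=3 via b·tau·b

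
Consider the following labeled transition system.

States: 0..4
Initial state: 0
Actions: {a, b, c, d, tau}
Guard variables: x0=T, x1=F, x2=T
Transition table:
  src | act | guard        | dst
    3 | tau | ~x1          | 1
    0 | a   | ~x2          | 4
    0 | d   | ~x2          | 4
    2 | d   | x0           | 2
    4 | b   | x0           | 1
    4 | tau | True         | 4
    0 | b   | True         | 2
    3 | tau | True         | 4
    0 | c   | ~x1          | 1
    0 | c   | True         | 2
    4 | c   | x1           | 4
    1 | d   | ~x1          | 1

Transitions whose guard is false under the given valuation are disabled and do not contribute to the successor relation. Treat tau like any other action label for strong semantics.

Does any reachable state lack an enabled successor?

Answer: DEADLOCK-FREE

Analysis:
Reachable = {0,1,2}
  0: b→2  c→1  c→2  [3 exit(s)]
  1: d→1  [1 exit(s)]
  2: d→2  [1 exit(s)]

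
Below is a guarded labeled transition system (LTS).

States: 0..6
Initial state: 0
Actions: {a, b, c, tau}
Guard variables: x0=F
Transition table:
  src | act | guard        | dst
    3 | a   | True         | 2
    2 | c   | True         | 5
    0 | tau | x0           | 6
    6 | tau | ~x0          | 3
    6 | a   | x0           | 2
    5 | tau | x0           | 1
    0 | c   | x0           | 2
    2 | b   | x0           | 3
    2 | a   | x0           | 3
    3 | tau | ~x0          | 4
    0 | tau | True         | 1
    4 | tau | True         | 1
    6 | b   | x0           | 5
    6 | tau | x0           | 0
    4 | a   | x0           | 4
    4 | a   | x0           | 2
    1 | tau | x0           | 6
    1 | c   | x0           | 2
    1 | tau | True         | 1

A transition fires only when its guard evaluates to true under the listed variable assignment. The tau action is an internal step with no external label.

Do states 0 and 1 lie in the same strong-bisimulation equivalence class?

Answer: BISIMILAR

Analysis:
Compute ~ classes (split until stable):
  P[0] = {{0,1,2,3,4,5,6}}
  P[1] = {{0,1,4,6},{2},{3},{5}}
  P[2] = {{0,1,4},{2},{3},{5},{6}}
Fixed point at round 3; 5 class(es).
0∈{0,1,4}, 1∈{0,1,4}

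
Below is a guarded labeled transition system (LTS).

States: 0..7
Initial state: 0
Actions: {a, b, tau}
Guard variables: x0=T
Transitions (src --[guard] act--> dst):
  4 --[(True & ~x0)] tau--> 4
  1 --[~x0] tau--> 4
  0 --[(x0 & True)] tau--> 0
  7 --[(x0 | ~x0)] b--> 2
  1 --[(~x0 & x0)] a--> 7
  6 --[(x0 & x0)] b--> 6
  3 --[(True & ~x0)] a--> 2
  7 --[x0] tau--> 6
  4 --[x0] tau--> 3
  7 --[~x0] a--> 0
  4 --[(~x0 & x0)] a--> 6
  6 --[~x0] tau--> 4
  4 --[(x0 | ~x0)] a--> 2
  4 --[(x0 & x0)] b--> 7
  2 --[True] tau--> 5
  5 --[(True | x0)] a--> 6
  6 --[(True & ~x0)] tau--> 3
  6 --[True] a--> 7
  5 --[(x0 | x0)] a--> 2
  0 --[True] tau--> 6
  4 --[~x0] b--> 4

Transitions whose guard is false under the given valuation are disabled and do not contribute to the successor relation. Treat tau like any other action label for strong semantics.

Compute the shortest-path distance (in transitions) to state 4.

Breadth-first toward 4:
  depth 0: {0}
  depth 1: {6}
  depth 2: {7}
  depth 3: {2}
  depth 4: {5}
4 never appears.

Answer: UNREACHABLE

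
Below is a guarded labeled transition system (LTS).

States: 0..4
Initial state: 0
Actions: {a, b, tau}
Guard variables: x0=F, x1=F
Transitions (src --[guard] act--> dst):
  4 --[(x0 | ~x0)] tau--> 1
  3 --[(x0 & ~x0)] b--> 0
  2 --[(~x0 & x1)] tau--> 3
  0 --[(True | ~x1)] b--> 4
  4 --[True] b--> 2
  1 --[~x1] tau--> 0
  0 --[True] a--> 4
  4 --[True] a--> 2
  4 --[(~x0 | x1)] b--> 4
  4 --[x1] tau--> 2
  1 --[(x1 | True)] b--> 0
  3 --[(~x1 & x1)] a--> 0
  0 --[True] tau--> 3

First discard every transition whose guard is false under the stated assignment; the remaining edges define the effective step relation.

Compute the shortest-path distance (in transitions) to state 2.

Breadth-first toward 2:
  L0 = {0}
  L1 = {3,4}
  L2 = {1,2}
first hit 2 at d=2 via a·a

Answer: 2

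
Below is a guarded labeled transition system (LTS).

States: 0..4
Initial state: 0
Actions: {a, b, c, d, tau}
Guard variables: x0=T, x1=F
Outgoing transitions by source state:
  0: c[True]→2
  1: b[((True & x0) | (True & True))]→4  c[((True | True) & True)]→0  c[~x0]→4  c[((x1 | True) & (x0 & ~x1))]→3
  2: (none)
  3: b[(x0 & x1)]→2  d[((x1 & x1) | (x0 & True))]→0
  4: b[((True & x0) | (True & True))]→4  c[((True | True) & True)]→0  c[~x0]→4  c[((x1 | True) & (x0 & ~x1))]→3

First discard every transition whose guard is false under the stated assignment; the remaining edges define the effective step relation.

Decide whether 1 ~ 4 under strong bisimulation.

Refine partition for ~:
  π0 = {{0,1,2,3,4}}
  π1 = {{0},{1,4},{2},{3}}
Fixed point at round 2; 4 class(es).
class of 1: {1,4}; class of 4: {1,4}

Answer: BISIMILAR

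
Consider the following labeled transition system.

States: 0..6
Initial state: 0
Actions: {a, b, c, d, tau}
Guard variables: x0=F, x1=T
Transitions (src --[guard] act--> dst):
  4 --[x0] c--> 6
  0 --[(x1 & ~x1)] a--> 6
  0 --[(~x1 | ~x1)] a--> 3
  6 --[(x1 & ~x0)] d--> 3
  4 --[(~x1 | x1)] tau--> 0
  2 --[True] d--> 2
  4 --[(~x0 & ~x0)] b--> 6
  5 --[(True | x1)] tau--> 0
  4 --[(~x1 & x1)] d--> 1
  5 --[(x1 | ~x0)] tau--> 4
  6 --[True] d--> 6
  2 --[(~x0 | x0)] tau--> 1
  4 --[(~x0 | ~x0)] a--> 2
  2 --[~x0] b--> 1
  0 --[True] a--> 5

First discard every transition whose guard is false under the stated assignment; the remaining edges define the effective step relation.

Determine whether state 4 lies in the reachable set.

11 transition(s) survive guard evaluation.
depth 0: {0}
depth 1: {5}  now seen {0,5}
depth 2: {4}  now seen {0,4,5}
depth 3: {2,6}  now seen {0,2,4,5,6}
depth 4: {1,3}  now seen {0,1,2,3,4,5,6}
Reach set: {0,1,2,3,4,5,6}
Path to 4: a·tau

Answer: REACHABLE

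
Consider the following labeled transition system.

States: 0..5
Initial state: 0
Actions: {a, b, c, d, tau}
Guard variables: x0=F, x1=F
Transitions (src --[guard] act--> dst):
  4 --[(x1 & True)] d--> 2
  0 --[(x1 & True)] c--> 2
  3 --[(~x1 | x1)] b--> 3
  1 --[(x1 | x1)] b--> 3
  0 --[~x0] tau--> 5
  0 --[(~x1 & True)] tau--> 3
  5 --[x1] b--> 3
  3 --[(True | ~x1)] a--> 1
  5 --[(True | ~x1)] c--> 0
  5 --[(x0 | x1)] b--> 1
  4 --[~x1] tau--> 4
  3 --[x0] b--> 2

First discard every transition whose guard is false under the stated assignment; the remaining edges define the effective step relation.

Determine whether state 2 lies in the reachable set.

6 transition(s) survive guard evaluation.
L0 = {0}
L1 = {3,5}  cumulative {0,3,5}
L2 = {1}  cumulative {0,1,3,5}
Reach set: {0,1,3,5}

Answer: UNREACHABLE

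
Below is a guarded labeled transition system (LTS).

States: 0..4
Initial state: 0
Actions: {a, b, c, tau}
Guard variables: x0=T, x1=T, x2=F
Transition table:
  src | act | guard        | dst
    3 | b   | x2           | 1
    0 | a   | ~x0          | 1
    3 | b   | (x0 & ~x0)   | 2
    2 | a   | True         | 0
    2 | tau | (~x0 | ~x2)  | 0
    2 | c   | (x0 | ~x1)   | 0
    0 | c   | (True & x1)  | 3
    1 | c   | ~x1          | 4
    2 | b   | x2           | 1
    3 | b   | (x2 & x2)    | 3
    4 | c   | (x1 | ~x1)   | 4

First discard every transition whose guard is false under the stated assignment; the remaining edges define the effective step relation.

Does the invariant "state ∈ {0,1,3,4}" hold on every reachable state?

Answer: INVARIANT HOLDS

Analysis:
Inv-set: {0,1,3,4}
Reachable = {0,3}
  0: ok
  3: ok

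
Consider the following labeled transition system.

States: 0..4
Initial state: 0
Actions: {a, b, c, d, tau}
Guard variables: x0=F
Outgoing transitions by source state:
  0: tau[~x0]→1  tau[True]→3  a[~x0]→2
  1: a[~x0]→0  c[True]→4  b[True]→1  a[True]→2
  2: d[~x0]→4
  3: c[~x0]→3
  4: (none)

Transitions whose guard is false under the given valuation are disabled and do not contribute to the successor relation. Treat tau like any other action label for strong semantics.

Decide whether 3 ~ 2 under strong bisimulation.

Answer: NOT BISIMILAR

Working:
Bisimulation quotient by refinement:
  π0 = {{0,1,2,3,4}}
  π1 = {{0},{1},{2},{3},{4}}
stable after 2 split(s): 5 block(s)
class of 3: {3}; class of 2: {2}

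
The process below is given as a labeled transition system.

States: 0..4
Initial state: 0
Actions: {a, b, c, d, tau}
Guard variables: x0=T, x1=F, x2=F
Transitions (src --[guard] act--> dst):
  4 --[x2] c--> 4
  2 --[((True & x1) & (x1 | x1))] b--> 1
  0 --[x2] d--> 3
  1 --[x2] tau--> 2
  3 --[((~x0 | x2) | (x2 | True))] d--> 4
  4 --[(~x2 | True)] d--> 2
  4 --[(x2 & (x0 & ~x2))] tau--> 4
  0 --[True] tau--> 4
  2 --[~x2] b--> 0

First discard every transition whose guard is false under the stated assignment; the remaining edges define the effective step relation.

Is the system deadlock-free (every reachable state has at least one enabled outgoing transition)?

Reach set: {0,2,4}
  0: tau→4  [1 exit(s)]
  2: b→0  [1 exit(s)]
  4: d→2  [1 exit(s)]

Answer: DEADLOCK-FREE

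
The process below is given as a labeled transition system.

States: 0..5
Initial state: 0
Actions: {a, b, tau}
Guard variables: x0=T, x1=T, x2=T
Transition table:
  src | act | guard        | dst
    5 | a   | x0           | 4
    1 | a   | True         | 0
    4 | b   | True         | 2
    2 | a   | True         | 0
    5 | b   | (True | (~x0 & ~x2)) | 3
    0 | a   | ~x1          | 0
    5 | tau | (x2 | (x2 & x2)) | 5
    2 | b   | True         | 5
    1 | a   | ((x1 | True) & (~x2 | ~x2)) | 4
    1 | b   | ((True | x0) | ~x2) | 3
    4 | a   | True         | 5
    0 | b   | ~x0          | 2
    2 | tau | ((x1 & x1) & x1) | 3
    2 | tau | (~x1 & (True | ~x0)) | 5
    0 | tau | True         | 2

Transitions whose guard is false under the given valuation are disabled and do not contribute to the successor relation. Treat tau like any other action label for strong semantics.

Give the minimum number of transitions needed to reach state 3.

Answer: 2

Working:
BFS to 3:
  Layer 0: {0}
  Layer 1: {2}
  Layer 2: {3,5}
depth(3)=2, e.g. tau·tau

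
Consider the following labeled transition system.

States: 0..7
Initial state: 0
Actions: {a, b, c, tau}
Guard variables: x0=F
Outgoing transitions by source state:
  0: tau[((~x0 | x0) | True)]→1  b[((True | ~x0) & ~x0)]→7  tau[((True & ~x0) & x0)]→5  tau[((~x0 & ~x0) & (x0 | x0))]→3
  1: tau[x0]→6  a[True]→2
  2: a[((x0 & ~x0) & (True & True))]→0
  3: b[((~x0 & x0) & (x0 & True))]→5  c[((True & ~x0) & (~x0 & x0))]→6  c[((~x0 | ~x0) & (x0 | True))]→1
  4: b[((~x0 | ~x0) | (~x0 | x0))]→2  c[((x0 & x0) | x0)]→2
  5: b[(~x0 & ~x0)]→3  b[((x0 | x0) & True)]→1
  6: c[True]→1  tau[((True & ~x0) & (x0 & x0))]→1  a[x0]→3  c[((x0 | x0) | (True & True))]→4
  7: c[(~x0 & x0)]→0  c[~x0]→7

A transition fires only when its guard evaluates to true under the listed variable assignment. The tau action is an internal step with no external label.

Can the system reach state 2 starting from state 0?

Answer: REACHABLE

Trace:
After dropping false guards: 9 live edges.
L0 = {0}
L1 = {1,7}  now seen {0,1,7}
L2 = {2}  now seen {0,1,2,7}
Reach set: {0,1,2,7}
trace reaching 2: tau·a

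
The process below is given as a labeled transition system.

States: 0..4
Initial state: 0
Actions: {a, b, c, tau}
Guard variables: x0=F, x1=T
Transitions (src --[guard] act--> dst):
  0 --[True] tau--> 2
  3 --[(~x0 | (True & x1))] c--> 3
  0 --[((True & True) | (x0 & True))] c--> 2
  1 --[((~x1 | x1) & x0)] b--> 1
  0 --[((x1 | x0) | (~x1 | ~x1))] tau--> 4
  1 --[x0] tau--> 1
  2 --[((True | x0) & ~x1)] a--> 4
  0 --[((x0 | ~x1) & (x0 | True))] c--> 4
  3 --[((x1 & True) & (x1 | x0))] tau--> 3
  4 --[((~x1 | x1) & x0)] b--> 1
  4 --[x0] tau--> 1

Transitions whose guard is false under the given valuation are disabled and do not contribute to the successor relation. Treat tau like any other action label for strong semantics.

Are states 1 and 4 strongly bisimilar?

Answer: BISIMILAR

Working:
Compute ~ classes (split until stable):
  round 0: {{0,1,2,3,4}}
  round 1: {{0,3},{1,2,4}}
  round 2: {{0},{1,2,4},{3}}
stable after 3 split(s): 3 block(s)
1∈{1,2,4}, 4∈{1,2,4}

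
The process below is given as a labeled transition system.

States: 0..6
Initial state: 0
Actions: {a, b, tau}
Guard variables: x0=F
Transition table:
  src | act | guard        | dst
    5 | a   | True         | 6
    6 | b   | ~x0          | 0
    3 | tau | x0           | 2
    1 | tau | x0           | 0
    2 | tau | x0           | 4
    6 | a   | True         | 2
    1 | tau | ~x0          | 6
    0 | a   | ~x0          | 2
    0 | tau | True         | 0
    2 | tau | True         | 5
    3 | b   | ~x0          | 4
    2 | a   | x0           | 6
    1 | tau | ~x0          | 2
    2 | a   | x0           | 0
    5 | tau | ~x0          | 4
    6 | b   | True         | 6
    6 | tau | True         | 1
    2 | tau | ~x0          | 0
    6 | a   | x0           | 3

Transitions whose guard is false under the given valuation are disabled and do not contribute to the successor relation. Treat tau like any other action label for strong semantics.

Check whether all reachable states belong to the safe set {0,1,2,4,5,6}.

Answer: INVARIANT HOLDS

Trace:
Safe = {0,1,2,4,5,6}
Reach set: {0,1,2,4,5,6}
  0: ok
  1: ok
  2: ok
  4: ok
  5: ok
  6: ok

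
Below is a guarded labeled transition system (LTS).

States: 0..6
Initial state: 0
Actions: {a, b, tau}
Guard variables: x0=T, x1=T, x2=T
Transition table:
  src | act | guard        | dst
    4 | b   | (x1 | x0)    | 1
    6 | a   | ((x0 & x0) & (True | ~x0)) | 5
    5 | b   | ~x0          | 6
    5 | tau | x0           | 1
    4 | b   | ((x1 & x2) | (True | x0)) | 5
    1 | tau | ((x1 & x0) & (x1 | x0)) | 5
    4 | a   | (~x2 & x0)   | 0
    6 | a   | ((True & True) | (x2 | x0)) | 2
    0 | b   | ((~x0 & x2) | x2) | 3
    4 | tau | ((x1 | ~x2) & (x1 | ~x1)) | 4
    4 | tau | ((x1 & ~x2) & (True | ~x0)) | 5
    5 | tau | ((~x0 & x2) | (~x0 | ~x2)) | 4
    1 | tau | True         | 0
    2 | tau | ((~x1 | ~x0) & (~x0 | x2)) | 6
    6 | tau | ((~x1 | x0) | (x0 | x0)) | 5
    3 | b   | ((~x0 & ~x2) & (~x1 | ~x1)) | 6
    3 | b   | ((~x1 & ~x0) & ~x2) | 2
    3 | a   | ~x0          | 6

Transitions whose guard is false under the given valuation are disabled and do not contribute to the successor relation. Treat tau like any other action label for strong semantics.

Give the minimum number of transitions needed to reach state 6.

BFS to 6:
  depth 0: {0}
  depth 1: {3}
6 never appears.

Answer: UNREACHABLE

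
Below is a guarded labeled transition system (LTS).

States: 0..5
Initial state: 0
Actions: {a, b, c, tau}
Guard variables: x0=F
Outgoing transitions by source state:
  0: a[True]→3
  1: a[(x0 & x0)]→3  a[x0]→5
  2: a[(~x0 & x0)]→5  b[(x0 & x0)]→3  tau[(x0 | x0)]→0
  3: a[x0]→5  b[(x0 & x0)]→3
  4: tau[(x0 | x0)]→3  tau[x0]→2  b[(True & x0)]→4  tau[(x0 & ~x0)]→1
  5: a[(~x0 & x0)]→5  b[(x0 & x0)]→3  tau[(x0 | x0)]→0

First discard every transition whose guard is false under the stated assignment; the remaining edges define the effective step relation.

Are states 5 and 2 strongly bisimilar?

Answer: BISIMILAR

Analysis:
Compute ~ classes (split until stable):
  P[0] = {{0,1,2,3,4,5}}
  P[1] = {{0},{1,2,3,4,5}}
stable after 2 split(s): 2 block(s)
class of 5: {1,2,3,4,5}; class of 2: {1,2,3,4,5}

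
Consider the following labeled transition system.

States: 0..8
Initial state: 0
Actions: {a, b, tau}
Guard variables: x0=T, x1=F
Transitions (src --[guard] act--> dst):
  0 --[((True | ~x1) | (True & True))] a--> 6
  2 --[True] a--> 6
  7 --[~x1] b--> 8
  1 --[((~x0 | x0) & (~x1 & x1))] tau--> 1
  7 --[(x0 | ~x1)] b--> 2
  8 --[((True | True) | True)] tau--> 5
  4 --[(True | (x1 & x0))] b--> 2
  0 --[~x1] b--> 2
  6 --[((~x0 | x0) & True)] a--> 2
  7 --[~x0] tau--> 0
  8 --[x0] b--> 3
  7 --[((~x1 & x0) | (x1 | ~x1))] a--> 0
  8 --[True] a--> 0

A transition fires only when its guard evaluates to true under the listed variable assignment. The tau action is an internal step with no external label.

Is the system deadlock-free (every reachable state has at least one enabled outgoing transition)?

Answer: DEADLOCK-FREE

Working:
R = {0,2,6}
  0: a→6  b→2  [deg 2]
  2: a→6  [deg 1]
  6: a→2  [deg 1]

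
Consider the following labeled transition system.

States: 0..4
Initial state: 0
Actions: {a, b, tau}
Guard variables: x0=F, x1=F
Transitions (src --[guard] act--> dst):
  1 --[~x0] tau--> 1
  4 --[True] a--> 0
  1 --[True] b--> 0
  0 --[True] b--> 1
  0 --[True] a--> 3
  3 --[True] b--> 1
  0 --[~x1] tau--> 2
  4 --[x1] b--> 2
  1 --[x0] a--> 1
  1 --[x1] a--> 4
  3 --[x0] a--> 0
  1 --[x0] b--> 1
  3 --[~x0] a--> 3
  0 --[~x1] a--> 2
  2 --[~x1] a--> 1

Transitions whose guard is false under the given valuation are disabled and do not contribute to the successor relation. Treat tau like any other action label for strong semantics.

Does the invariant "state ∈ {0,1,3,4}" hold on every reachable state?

Answer: INVARIANT VIOLATED at state 2

Trace:
Allowed set {0,1,3,4}
Reach set: {0,1,2,3}
  0: ok
  1: ok
  2: VIOLATES
  3: ok
counterexample path to 2: a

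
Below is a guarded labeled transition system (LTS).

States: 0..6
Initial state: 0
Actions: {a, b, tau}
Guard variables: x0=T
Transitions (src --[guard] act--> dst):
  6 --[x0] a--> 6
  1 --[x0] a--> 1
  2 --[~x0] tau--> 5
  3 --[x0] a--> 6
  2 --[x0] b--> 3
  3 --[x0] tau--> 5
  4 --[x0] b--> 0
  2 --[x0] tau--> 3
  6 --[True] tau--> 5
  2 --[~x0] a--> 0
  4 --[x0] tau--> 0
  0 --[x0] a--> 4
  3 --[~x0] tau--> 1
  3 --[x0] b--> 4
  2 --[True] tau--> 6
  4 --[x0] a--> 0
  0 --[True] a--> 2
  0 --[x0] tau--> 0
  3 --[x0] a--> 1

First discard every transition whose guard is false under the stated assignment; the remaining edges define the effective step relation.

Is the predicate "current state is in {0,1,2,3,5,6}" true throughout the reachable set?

Answer: INVARIANT VIOLATED at state 4

Analysis:
Safe = {0,1,2,3,5,6}
R = {0,1,2,3,4,5,6}
  0: ok
  1: ok
  2: ok
  3: ok
  4: ✗ unsafe
  5: ok
  6: ok
reach 4 via a — violates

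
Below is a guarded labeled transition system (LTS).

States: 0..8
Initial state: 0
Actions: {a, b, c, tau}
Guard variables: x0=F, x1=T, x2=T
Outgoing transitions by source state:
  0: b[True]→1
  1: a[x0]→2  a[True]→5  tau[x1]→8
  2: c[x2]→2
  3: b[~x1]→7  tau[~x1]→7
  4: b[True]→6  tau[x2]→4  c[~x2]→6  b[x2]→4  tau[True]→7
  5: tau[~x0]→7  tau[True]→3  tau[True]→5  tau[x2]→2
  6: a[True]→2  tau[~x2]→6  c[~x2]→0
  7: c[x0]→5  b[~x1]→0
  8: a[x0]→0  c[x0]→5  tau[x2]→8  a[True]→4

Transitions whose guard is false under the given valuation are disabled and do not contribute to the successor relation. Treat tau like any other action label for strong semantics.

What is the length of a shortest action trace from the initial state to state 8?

Breadth-first toward 8:
  L0 = {0}
  L1 = {1}
  L2 = {5,8}
depth(8)=2, e.g. b·tau

Answer: 2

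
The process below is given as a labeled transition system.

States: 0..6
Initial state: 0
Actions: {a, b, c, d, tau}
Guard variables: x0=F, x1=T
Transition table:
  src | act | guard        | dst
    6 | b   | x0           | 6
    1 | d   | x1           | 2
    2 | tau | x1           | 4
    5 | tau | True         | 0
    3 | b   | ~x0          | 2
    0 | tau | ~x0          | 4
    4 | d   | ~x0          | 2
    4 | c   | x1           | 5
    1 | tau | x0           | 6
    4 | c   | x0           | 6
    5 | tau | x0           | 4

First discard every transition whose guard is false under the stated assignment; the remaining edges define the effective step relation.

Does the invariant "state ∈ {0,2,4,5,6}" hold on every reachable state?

Safe = {0,2,4,5,6}
R = {0,2,4,5}
  0: ok
  2: ok
  4: ok
  5: ok

Answer: INVARIANT HOLDS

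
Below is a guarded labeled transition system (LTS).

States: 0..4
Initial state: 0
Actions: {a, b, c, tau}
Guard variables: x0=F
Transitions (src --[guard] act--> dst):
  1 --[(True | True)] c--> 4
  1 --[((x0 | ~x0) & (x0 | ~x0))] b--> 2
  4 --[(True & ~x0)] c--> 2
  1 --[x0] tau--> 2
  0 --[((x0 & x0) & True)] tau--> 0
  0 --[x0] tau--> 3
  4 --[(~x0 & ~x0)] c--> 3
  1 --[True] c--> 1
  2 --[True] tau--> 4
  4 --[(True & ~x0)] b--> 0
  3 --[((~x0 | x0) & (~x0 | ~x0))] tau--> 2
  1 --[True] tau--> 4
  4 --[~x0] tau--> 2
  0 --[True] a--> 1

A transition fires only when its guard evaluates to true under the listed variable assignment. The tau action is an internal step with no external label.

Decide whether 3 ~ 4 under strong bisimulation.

Answer: NOT BISIMILAR

Trace:
Compute ~ classes (split until stable):
  round 0: {{0,1,2,3,4}}
  round 1: {{0},{1,4},{2,3}}
  round 2: {{0},{1},{2},{3},{4}}
stable after 3 split(s): 5 block(s)
3∈{3}, 4∈{4}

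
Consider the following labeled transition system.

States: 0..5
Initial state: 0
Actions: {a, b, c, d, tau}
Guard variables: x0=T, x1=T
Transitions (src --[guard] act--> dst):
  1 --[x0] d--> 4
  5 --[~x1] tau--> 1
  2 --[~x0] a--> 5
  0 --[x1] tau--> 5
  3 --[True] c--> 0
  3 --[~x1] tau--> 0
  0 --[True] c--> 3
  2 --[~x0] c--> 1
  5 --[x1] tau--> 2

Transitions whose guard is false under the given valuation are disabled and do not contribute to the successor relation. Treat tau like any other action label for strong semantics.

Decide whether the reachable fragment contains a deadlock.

Reachable = {0,2,3,5}
  0: c→3  tau→5  [2 out]
  2: ∅  [no exit]
  3: c→0  [1 out]
  5: tau→2  [1 out]
witness 2: tau·tau

Answer: DEADLOCK at state 2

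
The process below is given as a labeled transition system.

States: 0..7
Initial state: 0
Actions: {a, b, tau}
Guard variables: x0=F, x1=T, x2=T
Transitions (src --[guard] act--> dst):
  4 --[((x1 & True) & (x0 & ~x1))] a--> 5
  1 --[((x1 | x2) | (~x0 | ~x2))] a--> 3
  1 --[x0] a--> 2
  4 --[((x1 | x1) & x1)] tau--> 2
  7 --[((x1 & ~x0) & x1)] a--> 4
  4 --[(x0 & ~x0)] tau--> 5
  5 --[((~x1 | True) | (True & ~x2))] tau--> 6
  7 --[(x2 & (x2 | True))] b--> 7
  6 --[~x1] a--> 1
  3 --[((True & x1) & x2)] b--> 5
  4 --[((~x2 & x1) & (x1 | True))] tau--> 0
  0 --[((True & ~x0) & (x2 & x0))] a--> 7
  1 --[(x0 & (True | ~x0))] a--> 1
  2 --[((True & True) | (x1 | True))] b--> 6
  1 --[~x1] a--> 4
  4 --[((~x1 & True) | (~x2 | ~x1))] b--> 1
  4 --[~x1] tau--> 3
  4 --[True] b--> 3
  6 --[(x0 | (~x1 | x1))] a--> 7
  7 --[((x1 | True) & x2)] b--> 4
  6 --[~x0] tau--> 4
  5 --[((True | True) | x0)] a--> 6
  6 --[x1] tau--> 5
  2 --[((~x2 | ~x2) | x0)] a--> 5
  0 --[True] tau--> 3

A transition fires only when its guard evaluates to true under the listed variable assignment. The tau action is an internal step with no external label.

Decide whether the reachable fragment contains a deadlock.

Answer: DEADLOCK-FREE

Working:
Reachable = {0,2,3,4,5,6,7}
  0: tau→3  [deg 1]
  2: b→6  [deg 1]
  3: b→5  [deg 1]
  4: b→3  tau→2  [deg 2]
  5: a→6  tau→6  [deg 2]
  6: a→7  tau→4  tau→5  [deg 3]
  7: a→4  b→4  b→7  [deg 3]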